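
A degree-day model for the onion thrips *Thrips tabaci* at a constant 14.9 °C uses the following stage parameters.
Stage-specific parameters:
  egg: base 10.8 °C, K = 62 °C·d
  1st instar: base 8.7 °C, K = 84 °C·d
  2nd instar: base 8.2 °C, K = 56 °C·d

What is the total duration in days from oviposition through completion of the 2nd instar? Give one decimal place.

37.0 days

egg: 62 / (14.9 − 10.8) = 62 / 4.1 = 15.122 d.
1st instar: 84 / (14.9 − 8.7) = 84 / 6.2 = 13.548 d.
2nd instar: 56 / (14.9 − 8.2) = 56 / 6.7 = 8.358 d.
Sum = 37.029 ≈ 37.0 days.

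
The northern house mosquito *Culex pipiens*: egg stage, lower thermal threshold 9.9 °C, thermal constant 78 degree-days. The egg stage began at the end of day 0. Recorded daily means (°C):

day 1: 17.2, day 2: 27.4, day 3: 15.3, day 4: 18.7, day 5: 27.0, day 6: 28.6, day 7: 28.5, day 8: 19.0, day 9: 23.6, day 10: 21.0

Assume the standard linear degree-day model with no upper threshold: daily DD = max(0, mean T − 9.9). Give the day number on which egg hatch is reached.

day 7

Daily DD above 9.9 °C: 7.3, 17.5, 5.4, 8.8, 17.1, 18.7, 18.6, 9.1, 13.7, 11.1.
Cumulative: 7.3, 24.8, 30.2, 39.0, 56.1, 74.8, 93.4, 102.5, 116.2, 127.3.
The total first reaches 78 DD on day 7.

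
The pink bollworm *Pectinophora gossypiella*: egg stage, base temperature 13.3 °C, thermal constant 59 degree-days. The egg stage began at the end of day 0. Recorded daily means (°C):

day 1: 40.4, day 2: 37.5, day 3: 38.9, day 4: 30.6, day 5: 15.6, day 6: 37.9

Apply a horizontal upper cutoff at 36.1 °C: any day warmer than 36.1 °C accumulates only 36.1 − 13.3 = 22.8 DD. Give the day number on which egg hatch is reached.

Daily DD above 13.3 °C (capped at 22.8): 22.8, 22.8, 22.8, 17.3, 2.3, 22.8.
Cumulative: 22.8, 45.6, 68.4, 85.7, 88.0, 110.8.
The total first reaches 59 DD on day 3.

day 3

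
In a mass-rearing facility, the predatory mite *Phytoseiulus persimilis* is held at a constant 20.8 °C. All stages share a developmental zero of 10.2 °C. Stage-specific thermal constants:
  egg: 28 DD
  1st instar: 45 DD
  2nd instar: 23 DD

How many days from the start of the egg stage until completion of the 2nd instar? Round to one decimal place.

9.1 days

Daily accumulation at 20.8 °C = 20.8 − 10.2 = 10.6 DD/day.
Total K = 28 + 45 + 23 = 96 DD.
Total duration = 96 / 10.6 = 9.057 ≈ 9.1 days.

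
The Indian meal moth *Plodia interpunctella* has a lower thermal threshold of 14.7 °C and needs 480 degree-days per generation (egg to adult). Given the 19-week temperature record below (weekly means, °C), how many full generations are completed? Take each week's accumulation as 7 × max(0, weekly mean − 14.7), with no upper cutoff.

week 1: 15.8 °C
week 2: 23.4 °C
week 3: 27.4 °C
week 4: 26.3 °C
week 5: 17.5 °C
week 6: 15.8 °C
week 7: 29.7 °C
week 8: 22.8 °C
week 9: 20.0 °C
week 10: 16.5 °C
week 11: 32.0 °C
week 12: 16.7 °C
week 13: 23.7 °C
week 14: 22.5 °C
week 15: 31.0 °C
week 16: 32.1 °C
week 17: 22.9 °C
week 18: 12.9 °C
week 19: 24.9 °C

Weekly DD (7 × max(0, T̄ − 14.7)): 7.7, 60.9, 88.9, 81.2, 19.6, 7.7, 105.0, 56.7, 37.1, 12.6, 121.1, 14.0, 63.0, 54.6, 114.1, 121.8, 57.4, 0.0, 71.4.
Season total = 1094.8 DD.
Complete generations = ⌊1094.8 / 480⌋ = 2.

2 generations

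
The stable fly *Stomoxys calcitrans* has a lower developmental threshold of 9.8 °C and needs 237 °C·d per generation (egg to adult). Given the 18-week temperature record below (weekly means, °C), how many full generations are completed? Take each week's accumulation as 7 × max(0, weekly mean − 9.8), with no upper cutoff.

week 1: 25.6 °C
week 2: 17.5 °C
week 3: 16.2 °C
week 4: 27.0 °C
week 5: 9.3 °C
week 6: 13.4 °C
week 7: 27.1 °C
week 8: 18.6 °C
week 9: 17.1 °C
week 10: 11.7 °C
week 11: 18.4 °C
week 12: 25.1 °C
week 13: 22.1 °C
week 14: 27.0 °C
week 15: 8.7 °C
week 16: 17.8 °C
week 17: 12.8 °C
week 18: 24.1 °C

Weekly DD (7 × max(0, T̄ − 9.8)): 110.6, 53.9, 44.8, 120.4, 0.0, 25.2, 121.1, 61.6, 51.1, 13.3, 60.2, 107.1, 86.1, 120.4, 0.0, 56.0, 21.0, 100.1.
Season total = 1152.9 DD.
Complete generations = ⌊1152.9 / 237⌋ = 4.

4 generations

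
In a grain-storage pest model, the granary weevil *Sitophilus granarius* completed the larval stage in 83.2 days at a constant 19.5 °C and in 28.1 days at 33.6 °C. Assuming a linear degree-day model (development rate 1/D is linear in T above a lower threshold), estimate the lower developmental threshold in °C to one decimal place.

12.3 °C

Linear rate model ⇒ the product D·(T − T_b) is constant across temperatures.
83.2·(19.5 − T_b) = 28.1·(33.6 − T_b)
T_b = (83.2·19.5 − 28.1·33.6) / (83.2 − 28.1) = 678.24 / 55.1 = 12.309 °C ≈ 12.3 °C.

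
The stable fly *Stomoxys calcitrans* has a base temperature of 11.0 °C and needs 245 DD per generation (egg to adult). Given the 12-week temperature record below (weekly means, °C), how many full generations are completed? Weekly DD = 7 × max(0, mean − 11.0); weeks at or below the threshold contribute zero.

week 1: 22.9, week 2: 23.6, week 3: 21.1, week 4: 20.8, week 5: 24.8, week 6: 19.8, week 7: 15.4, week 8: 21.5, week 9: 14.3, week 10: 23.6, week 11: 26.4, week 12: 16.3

3 generations

Weekly DD (7 × max(0, T̄ − 11.0)): 83.3, 88.2, 70.7, 68.6, 96.6, 61.6, 30.8, 73.5, 23.1, 88.2, 107.8, 37.1.
Season total = 829.5 DD.
Complete generations = ⌊829.5 / 245⌋ = 3.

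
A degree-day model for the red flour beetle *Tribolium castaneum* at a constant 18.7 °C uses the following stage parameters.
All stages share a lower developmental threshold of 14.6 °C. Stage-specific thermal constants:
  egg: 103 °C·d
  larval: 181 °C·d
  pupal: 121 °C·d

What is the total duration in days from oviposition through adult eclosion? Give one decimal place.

98.8 days

Daily accumulation at 18.7 °C = 18.7 − 14.6 = 4.1 DD/day.
Total K = 103 + 181 + 121 = 405 DD.
Total duration = 405 / 4.1 = 98.780 ≈ 98.8 days.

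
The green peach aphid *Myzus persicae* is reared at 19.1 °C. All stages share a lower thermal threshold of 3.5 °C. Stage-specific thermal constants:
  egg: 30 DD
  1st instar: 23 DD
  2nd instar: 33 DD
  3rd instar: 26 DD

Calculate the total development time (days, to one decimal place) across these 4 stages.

7.2 days

Daily accumulation at 19.1 °C = 19.1 − 3.5 = 15.6 DD/day.
Total K = 30 + 23 + 33 + 26 = 112 DD.
Total duration = 112 / 15.6 = 7.179 ≈ 7.2 days.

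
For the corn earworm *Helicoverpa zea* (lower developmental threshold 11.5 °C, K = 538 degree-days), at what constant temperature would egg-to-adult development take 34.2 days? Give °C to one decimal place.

Required daily accumulation = 538 / 34.2 = 15.731 DD/day.
T = T_base + 15.731 = 11.5 + 15.731 = 27.231 ≈ 27.2 °C.

27.2 °C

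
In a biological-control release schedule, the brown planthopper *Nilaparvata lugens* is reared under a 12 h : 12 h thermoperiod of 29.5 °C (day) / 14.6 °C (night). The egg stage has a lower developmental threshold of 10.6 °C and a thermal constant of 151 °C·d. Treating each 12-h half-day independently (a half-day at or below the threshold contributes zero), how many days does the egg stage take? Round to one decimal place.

13.2 days

Day half: max(0, 29.5 − 10.6) × 0.5 = 18.9 × 0.5 = 9.45 DD.
Night half: max(0, 14.6 − 10.6) × 0.5 = 4.0 × 0.5 = 2.00 DD.
Per 24 h: 11.45 DD/day.
Duration = 151 / 11.45 = 13.188 ≈ 13.2 days.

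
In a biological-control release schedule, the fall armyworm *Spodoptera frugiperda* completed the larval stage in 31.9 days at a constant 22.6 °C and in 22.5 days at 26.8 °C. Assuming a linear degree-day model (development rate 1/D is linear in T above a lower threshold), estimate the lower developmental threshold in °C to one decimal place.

Linear rate model ⇒ the product D·(T − T_b) is constant across temperatures.
31.9·(22.6 − T_b) = 22.5·(26.8 − T_b)
T_b = (31.9·22.6 − 22.5·26.8) / (31.9 − 22.5) = 117.94 / 9.4 = 12.547 °C ≈ 12.5 °C.

12.5 °C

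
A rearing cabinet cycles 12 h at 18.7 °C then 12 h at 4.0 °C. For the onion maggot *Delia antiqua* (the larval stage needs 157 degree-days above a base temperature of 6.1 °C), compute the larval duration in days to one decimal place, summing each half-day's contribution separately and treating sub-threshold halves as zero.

Day half: max(0, 18.7 − 6.1) × 0.5 = 12.6 × 0.5 = 6.30 DD.
Night half: max(0, 4.0 − 6.1) × 0.5 = 0.0 × 0.5 = 0.00 DD.
Per 24 h: 6.30 DD/day.
Duration = 157 / 6.30 = 24.921 ≈ 24.9 days.

24.9 days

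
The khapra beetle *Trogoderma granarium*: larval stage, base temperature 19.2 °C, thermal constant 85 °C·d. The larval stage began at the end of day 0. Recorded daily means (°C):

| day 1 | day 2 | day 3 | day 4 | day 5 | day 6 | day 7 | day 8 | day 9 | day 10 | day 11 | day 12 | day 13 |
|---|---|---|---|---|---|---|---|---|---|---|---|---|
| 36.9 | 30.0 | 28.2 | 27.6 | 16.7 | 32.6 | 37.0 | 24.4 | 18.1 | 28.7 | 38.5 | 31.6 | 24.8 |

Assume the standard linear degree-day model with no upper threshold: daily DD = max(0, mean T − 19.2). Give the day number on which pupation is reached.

day 10

Daily DD above 19.2 °C: 17.7, 10.8, 9.0, 8.4, 0.0, 13.4, 17.8, 5.2, 0.0, 9.5, 19.3, 12.4, 5.6.
Cumulative: 17.7, 28.5, 37.5, 45.9, 45.9, 59.3, 77.1, 82.3, 82.3, 91.8, 111.1, 123.5, 129.1.
The total first reaches 85 DD on day 10.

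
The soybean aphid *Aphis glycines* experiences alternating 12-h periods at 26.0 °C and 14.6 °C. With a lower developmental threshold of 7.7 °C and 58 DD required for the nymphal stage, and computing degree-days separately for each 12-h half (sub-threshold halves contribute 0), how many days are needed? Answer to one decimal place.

4.6 days

Day half: max(0, 26.0 − 7.7) × 0.5 = 18.3 × 0.5 = 9.15 DD.
Night half: max(0, 14.6 − 7.7) × 0.5 = 6.9 × 0.5 = 3.45 DD.
Per 24 h: 12.60 DD/day.
Duration = 58 / 12.60 = 4.603 ≈ 4.6 days.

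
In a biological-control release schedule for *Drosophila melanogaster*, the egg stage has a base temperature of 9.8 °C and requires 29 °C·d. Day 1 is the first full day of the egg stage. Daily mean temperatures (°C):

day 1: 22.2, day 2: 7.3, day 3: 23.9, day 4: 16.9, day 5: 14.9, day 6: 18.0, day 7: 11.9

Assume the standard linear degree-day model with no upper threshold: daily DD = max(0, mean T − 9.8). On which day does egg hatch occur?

Daily DD above 9.8 °C: 12.4, 0.0, 14.1, 7.1, 5.1, 8.2, 2.1.
Cumulative: 12.4, 12.4, 26.5, 33.6, 38.7, 46.9, 49.0.
The total first reaches 29 DD on day 4.

day 4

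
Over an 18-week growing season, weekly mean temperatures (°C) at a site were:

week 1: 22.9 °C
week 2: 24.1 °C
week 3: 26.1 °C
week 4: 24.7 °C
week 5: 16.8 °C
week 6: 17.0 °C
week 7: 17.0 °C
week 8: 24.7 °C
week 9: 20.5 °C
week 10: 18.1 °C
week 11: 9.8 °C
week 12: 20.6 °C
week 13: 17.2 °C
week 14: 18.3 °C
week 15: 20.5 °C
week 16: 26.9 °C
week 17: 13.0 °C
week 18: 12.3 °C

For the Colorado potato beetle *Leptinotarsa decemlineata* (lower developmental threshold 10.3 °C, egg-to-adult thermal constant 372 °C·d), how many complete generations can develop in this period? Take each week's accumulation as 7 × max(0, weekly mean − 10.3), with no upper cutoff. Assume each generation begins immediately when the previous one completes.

Weekly DD (7 × max(0, T̄ − 10.3)): 88.2, 96.6, 110.6, 100.8, 45.5, 46.9, 46.9, 100.8, 71.4, 54.6, 0.0, 72.1, 48.3, 56.0, 71.4, 116.2, 18.9, 14.0.
Season total = 1159.2 DD.
Complete generations = ⌊1159.2 / 372⌋ = 3.

3 generations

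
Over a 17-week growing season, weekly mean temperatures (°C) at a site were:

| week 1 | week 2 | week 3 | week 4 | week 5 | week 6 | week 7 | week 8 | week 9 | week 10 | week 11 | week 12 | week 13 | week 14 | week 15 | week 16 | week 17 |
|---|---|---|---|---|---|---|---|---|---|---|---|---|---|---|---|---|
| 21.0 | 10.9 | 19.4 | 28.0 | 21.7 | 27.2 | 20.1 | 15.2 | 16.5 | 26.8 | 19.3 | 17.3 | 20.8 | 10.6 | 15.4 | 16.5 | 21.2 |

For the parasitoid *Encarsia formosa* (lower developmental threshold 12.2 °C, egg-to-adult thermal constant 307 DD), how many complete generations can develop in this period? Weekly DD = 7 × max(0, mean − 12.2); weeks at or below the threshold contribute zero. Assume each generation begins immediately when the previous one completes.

Weekly DD (7 × max(0, T̄ − 12.2)): 61.6, 0.0, 50.4, 110.6, 66.5, 105.0, 55.3, 21.0, 30.1, 102.2, 49.7, 35.7, 60.2, 0.0, 22.4, 30.1, 63.0.
Season total = 863.8 DD.
Complete generations = ⌊863.8 / 307⌋ = 2.

2 generations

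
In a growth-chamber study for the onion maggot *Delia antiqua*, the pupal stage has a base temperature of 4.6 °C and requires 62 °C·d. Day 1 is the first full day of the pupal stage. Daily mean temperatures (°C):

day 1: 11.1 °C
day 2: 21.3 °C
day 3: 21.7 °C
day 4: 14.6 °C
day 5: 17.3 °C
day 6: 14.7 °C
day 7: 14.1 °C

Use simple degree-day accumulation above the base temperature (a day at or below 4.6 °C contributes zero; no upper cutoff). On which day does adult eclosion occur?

Daily DD above 4.6 °C: 6.5, 16.7, 17.1, 10.0, 12.7, 10.1, 9.5.
Cumulative: 6.5, 23.2, 40.3, 50.3, 63.0, 73.1, 82.6.
The total first reaches 62 DD on day 5.

day 5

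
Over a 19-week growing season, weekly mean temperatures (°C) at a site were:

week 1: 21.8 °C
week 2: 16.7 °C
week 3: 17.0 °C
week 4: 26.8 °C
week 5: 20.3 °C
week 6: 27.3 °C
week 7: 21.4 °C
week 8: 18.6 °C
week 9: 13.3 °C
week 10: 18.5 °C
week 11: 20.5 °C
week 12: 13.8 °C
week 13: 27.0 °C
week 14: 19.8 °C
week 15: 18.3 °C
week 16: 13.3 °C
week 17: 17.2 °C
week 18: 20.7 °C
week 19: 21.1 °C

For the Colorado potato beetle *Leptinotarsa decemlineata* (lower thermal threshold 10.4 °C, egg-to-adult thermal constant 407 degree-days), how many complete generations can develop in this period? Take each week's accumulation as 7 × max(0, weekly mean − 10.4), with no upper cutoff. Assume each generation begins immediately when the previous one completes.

Weekly DD (7 × max(0, T̄ − 10.4)): 79.8, 44.1, 46.2, 114.8, 69.3, 118.3, 77.0, 57.4, 20.3, 56.7, 70.7, 23.8, 116.2, 65.8, 55.3, 20.3, 47.6, 72.1, 74.9.
Season total = 1230.6 DD.
Complete generations = ⌊1230.6 / 407⌋ = 3.

3 generations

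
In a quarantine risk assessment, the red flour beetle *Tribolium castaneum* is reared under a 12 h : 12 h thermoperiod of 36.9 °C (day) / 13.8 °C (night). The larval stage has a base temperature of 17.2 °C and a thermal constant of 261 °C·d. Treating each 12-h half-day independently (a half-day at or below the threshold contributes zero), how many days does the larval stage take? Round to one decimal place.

Day half: max(0, 36.9 − 17.2) × 0.5 = 19.7 × 0.5 = 9.85 DD.
Night half: max(0, 13.8 − 17.2) × 0.5 = 0.0 × 0.5 = 0.00 DD.
Per 24 h: 9.85 DD/day.
Duration = 261 / 9.85 = 26.497 ≈ 26.5 days.

26.5 days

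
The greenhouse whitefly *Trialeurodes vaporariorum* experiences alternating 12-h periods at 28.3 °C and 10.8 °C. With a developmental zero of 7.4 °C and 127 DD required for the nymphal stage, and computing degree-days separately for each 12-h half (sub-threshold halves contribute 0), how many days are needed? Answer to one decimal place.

Day half: max(0, 28.3 − 7.4) × 0.5 = 20.9 × 0.5 = 10.45 DD.
Night half: max(0, 10.8 − 7.4) × 0.5 = 3.4 × 0.5 = 1.70 DD.
Per 24 h: 12.15 DD/day.
Duration = 127 / 12.15 = 10.453 ≈ 10.5 days.

10.5 days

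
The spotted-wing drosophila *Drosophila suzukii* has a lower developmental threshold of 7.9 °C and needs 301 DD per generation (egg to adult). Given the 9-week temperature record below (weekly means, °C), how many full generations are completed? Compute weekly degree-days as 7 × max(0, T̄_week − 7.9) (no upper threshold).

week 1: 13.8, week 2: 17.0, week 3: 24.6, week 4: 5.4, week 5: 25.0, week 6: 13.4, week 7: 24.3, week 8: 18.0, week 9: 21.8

Weekly DD (7 × max(0, T̄ − 7.9)): 41.3, 63.7, 116.9, 0.0, 119.7, 38.5, 114.8, 70.7, 97.3.
Season total = 662.9 DD.
Complete generations = ⌊662.9 / 301⌋ = 2.

2 generations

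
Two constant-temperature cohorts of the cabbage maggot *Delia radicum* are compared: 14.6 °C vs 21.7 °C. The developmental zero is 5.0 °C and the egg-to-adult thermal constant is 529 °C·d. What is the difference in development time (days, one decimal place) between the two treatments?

At 14.6 °C: 529 / (14.6 − 5.0) = 529 / 9.6 = 55.104 d.
At 21.7 °C: 529 / (21.7 − 5.0) = 529 / 16.7 = 31.677 d.
Difference = |55.104 − 31.677| = 23.428 ≈ 23.4 days.

23.4 days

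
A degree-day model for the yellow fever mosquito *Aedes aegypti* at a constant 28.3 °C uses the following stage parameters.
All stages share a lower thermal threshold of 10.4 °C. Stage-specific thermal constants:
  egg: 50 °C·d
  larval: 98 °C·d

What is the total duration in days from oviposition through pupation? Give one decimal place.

Daily accumulation at 28.3 °C = 28.3 − 10.4 = 17.9 DD/day.
Total K = 50 + 98 = 148 DD.
Total duration = 148 / 17.9 = 8.268 ≈ 8.3 days.

8.3 days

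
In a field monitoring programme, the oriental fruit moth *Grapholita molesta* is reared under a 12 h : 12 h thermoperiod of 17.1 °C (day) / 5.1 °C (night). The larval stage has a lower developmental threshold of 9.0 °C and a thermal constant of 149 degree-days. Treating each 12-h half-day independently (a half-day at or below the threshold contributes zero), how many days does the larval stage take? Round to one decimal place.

36.8 days

Day half: max(0, 17.1 − 9.0) × 0.5 = 8.1 × 0.5 = 4.05 DD.
Night half: max(0, 5.1 − 9.0) × 0.5 = 0.0 × 0.5 = 0.00 DD.
Per 24 h: 4.05 DD/day.
Duration = 149 / 4.05 = 36.790 ≈ 36.8 days.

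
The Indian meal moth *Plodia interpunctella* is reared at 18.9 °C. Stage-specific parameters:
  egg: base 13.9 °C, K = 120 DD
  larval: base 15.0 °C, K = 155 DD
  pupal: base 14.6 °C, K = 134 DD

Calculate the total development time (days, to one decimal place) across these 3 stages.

94.9 days

egg: 120 / (18.9 − 13.9) = 120 / 5.0 = 24.000 d.
larval: 155 / (18.9 − 15.0) = 155 / 3.9 = 39.744 d.
pupal: 134 / (18.9 − 14.6) = 134 / 4.3 = 31.163 d.
Sum = 94.906 ≈ 94.9 days.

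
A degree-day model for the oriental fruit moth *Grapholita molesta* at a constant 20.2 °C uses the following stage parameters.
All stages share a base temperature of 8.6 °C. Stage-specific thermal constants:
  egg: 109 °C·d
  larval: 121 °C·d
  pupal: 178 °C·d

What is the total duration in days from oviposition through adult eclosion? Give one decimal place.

Daily accumulation at 20.2 °C = 20.2 − 8.6 = 11.6 DD/day.
Total K = 109 + 121 + 178 = 408 DD.
Total duration = 408 / 11.6 = 35.172 ≈ 35.2 days.

35.2 days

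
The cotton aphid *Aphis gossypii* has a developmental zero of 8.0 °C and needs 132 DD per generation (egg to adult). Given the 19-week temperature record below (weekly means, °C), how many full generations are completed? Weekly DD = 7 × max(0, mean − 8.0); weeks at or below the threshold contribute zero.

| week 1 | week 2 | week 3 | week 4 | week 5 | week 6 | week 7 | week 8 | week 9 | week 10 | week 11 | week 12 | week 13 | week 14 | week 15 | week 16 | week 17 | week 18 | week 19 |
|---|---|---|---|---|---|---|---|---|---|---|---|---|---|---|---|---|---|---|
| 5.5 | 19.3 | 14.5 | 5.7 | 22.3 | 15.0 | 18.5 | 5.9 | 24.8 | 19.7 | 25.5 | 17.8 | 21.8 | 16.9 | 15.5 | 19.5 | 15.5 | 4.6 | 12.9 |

Weekly DD (7 × max(0, T̄ − 8.0)): 0.0, 79.1, 45.5, 0.0, 100.1, 49.0, 73.5, 0.0, 117.6, 81.9, 122.5, 68.6, 96.6, 62.3, 52.5, 80.5, 52.5, 0.0, 34.3.
Season total = 1116.5 DD.
Complete generations = ⌊1116.5 / 132⌋ = 8.

8 generations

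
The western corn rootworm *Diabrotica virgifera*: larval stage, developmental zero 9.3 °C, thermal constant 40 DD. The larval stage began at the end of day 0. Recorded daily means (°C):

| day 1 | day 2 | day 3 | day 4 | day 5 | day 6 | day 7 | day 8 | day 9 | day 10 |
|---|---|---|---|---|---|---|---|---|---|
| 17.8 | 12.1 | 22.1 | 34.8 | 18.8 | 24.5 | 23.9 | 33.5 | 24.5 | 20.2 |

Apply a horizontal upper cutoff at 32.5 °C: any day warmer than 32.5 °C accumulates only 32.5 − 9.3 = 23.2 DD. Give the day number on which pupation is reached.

day 4

Daily DD above 9.3 °C (capped at 23.2): 8.5, 2.8, 12.8, 23.2, 9.5, 15.2, 14.6, 23.2, 15.2, 10.9.
Cumulative: 8.5, 11.3, 24.1, 47.3, 56.8, 72.0, 86.6, 109.8, 125.0, 135.9.
The total first reaches 40 DD on day 4.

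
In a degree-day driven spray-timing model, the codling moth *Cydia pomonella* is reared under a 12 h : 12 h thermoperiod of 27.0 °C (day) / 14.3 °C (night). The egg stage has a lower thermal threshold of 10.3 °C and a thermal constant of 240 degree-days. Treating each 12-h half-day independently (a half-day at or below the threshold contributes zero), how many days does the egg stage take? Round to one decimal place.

Day half: max(0, 27.0 − 10.3) × 0.5 = 16.7 × 0.5 = 8.35 DD.
Night half: max(0, 14.3 − 10.3) × 0.5 = 4.0 × 0.5 = 2.00 DD.
Per 24 h: 10.35 DD/day.
Duration = 240 / 10.35 = 23.188 ≈ 23.2 days.

23.2 days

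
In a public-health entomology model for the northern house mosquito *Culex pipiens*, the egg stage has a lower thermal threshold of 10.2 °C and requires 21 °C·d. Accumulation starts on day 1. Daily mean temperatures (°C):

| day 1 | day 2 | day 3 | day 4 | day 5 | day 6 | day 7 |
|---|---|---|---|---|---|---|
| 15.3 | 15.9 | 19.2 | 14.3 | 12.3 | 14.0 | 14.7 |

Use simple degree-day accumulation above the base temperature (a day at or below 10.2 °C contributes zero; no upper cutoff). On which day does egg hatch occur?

Daily DD above 10.2 °C: 5.1, 5.7, 9.0, 4.1, 2.1, 3.8, 4.5.
Cumulative: 5.1, 10.8, 19.8, 23.9, 26.0, 29.8, 34.3.
The total first reaches 21 DD on day 4.

day 4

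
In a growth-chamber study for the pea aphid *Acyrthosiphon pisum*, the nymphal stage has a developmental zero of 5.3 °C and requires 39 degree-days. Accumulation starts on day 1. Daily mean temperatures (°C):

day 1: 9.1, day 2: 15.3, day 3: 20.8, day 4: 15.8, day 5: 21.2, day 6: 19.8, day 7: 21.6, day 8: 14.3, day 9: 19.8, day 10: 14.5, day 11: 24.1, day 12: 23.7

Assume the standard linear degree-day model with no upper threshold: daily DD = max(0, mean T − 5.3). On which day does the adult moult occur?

day 4

Daily DD above 5.3 °C: 3.8, 10.0, 15.5, 10.5, 15.9, 14.5, 16.3, 9.0, 14.5, 9.2, 18.8, 18.4.
Cumulative: 3.8, 13.8, 29.3, 39.8, 55.7, 70.2, 86.5, 95.5, 110.0, 119.2, 138.0, 156.4.
The total first reaches 39 DD on day 4.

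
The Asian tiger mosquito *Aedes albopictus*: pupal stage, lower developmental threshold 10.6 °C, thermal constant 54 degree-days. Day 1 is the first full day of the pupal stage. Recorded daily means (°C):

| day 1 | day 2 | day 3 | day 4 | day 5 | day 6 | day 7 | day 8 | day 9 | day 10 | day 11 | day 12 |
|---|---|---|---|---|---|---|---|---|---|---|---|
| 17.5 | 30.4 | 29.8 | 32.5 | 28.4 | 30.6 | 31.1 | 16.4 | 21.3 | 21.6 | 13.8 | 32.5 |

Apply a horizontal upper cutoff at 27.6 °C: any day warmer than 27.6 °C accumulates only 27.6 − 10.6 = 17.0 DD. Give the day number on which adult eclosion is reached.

day 4

Daily DD above 10.6 °C (capped at 17.0): 6.9, 17.0, 17.0, 17.0, 17.0, 17.0, 17.0, 5.8, 10.7, 11.0, 3.2, 17.0.
Cumulative: 6.9, 23.9, 40.9, 57.9, 74.9, 91.9, 108.9, 114.7, 125.4, 136.4, 139.6, 156.6.
The total first reaches 54 DD on day 4.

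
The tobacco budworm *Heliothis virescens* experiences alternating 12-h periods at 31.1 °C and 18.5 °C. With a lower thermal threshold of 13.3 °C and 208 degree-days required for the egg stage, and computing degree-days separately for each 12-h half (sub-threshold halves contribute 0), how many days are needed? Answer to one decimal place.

Day half: max(0, 31.1 − 13.3) × 0.5 = 17.8 × 0.5 = 8.90 DD.
Night half: max(0, 18.5 − 13.3) × 0.5 = 5.2 × 0.5 = 2.60 DD.
Per 24 h: 11.50 DD/day.
Duration = 208 / 11.50 = 18.087 ≈ 18.1 days.

18.1 days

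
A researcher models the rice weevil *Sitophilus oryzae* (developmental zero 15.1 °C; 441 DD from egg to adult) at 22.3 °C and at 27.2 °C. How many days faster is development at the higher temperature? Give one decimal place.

24.8 days

At 22.3 °C: 441 / (22.3 − 15.1) = 441 / 7.2 = 61.250 d.
At 27.2 °C: 441 / (27.2 − 15.1) = 441 / 12.1 = 36.446 d.
Difference = |61.250 − 36.446| = 24.804 ≈ 24.8 days.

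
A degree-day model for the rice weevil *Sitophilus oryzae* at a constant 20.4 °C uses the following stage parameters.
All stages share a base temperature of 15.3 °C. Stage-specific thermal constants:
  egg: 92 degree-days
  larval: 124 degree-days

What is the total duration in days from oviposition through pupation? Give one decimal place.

Daily accumulation at 20.4 °C = 20.4 − 15.3 = 5.1 DD/day.
Total K = 92 + 124 = 216 DD.
Total duration = 216 / 5.1 = 42.353 ≈ 42.4 days.

42.4 days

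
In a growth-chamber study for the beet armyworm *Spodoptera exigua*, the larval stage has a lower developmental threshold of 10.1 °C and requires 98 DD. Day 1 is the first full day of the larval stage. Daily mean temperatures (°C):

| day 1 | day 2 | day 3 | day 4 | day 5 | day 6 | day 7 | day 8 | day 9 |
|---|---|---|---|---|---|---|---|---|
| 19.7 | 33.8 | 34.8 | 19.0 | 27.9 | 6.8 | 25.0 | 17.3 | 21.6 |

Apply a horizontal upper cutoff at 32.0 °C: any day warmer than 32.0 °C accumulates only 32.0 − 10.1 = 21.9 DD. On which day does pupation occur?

day 8

Daily DD above 10.1 °C (capped at 21.9): 9.6, 21.9, 21.9, 8.9, 17.8, 0.0, 14.9, 7.2, 11.5.
Cumulative: 9.6, 31.5, 53.4, 62.3, 80.1, 80.1, 95.0, 102.2, 113.7.
The total first reaches 98 DD on day 8.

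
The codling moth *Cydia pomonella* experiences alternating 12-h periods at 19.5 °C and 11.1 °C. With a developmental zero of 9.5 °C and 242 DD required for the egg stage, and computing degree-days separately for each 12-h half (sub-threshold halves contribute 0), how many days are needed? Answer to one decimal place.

41.7 days

Day half: max(0, 19.5 − 9.5) × 0.5 = 10.0 × 0.5 = 5.00 DD.
Night half: max(0, 11.1 − 9.5) × 0.5 = 1.6 × 0.5 = 0.80 DD.
Per 24 h: 5.80 DD/day.
Duration = 242 / 5.80 = 41.724 ≈ 41.7 days.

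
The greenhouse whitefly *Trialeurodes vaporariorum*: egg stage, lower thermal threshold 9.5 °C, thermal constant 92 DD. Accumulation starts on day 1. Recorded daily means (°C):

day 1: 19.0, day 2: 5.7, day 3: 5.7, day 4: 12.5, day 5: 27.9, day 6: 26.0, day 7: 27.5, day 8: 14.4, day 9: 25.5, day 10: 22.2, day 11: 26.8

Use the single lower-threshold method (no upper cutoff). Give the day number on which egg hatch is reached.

day 10

Daily DD above 9.5 °C: 9.5, 0.0, 0.0, 3.0, 18.4, 16.5, 18.0, 4.9, 16.0, 12.7, 17.3.
Cumulative: 9.5, 9.5, 9.5, 12.5, 30.9, 47.4, 65.4, 70.3, 86.3, 99.0, 116.3.
The total first reaches 92 DD on day 10.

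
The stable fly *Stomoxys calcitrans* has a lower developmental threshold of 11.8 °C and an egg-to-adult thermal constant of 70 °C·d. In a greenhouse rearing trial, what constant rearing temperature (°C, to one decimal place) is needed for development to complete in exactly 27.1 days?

14.4 °C

Required daily accumulation = 70 / 27.1 = 2.583 DD/day.
T = T_base + 2.583 = 11.8 + 2.583 = 14.383 ≈ 14.4 °C.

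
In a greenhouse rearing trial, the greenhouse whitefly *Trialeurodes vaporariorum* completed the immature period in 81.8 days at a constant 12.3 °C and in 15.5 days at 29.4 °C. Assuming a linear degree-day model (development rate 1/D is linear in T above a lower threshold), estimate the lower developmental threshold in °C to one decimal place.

Equal thermal constants: D₁(T₁ − T_b) = D₂(T₂ − T_b).
81.8·(12.3 − T_b) = 15.5·(29.4 − T_b)
T_b = (81.8·12.3 − 15.5·29.4) / (81.8 − 15.5) = 550.44 / 66.3 = 8.302 °C ≈ 8.3 °C.

8.3 °C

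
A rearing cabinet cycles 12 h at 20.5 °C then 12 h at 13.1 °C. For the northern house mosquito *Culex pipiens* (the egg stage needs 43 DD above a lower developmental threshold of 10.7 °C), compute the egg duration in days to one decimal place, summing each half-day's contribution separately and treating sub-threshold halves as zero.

Day half: max(0, 20.5 − 10.7) × 0.5 = 9.8 × 0.5 = 4.90 DD.
Night half: max(0, 13.1 − 10.7) × 0.5 = 2.4 × 0.5 = 1.20 DD.
Per 24 h: 6.10 DD/day.
Duration = 43 / 6.10 = 7.049 ≈ 7.0 days.

7.0 days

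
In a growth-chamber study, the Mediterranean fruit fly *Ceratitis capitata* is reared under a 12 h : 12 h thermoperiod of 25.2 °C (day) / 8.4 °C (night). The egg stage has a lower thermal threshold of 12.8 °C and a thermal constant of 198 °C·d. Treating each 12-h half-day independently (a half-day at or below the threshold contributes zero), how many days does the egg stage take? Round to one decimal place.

31.9 days

Day half: max(0, 25.2 − 12.8) × 0.5 = 12.4 × 0.5 = 6.20 DD.
Night half: max(0, 8.4 − 12.8) × 0.5 = 0.0 × 0.5 = 0.00 DD.
Per 24 h: 6.20 DD/day.
Duration = 198 / 6.20 = 31.935 ≈ 31.9 days.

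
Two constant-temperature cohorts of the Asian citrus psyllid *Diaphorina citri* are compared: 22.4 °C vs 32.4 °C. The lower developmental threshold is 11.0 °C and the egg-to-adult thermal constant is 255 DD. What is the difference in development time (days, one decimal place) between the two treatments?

At 22.4 °C: 255 / (22.4 − 11.0) = 255 / 11.4 = 22.368 d.
At 32.4 °C: 255 / (32.4 − 11.0) = 255 / 21.4 = 11.916 d.
Difference = |22.368 − 11.916| = 10.453 ≈ 10.5 days.

10.5 days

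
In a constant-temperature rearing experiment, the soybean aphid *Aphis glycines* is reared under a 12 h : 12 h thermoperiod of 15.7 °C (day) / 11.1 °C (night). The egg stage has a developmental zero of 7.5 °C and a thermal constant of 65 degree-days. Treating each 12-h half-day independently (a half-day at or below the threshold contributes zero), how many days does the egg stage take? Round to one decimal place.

Day half: max(0, 15.7 − 7.5) × 0.5 = 8.2 × 0.5 = 4.10 DD.
Night half: max(0, 11.1 − 7.5) × 0.5 = 3.6 × 0.5 = 1.80 DD.
Per 24 h: 5.90 DD/day.
Duration = 65 / 5.90 = 11.017 ≈ 11.0 days.

11.0 days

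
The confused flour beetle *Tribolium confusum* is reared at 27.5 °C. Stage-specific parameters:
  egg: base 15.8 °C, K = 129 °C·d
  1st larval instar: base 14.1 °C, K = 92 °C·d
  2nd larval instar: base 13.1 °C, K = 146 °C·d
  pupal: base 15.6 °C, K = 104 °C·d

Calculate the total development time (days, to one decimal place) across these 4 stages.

36.8 days

egg: 129 / (27.5 − 15.8) = 129 / 11.7 = 11.026 d.
1st larval instar: 92 / (27.5 − 14.1) = 92 / 13.4 = 6.866 d.
2nd larval instar: 146 / (27.5 − 13.1) = 146 / 14.4 = 10.139 d.
pupal: 104 / (27.5 − 15.6) = 104 / 11.9 = 8.739 d.
Sum = 36.770 ≈ 36.8 days.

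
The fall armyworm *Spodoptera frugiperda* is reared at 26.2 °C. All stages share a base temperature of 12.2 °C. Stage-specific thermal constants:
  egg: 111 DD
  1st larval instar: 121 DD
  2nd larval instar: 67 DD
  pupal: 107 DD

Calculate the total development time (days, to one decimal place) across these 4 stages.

29.0 days

Daily accumulation at 26.2 °C = 26.2 − 12.2 = 14.0 DD/day.
Total K = 111 + 121 + 67 + 107 = 406 DD.
Total duration = 406 / 14.0 = 29.000 ≈ 29.0 days.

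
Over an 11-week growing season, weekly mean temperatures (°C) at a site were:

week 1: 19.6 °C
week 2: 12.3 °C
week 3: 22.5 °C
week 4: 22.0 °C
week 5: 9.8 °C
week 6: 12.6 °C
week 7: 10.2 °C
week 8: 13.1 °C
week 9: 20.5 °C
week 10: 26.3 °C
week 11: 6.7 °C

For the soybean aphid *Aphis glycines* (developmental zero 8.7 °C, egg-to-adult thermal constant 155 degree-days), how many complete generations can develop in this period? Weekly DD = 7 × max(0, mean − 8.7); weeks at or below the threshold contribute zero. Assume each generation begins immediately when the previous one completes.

Weekly DD (7 × max(0, T̄ − 8.7)): 76.3, 25.2, 96.6, 93.1, 7.7, 27.3, 10.5, 30.8, 82.6, 123.2, 0.0.
Season total = 573.3 DD.
Complete generations = ⌊573.3 / 155⌋ = 3.

3 generations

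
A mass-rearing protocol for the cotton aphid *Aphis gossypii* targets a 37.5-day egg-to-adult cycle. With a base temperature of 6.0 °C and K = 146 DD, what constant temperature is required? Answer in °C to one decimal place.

9.9 °C

Required daily accumulation = 146 / 37.5 = 3.893 DD/day.
T = T_base + 3.893 = 6.0 + 3.893 = 9.893 ≈ 9.9 °C.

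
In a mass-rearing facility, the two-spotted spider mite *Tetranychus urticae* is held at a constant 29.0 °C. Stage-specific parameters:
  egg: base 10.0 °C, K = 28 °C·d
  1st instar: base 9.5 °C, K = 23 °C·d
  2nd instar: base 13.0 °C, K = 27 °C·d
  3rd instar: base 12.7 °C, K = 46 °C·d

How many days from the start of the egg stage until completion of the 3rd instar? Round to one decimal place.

7.2 days

egg: 28 / (29.0 − 10.0) = 28 / 19.0 = 1.474 d.
1st instar: 23 / (29.0 − 9.5) = 23 / 19.5 = 1.179 d.
2nd instar: 27 / (29.0 − 13.0) = 27 / 16.0 = 1.688 d.
3rd instar: 46 / (29.0 − 12.7) = 46 / 16.3 = 2.822 d.
Sum = 7.163 ≈ 7.2 days.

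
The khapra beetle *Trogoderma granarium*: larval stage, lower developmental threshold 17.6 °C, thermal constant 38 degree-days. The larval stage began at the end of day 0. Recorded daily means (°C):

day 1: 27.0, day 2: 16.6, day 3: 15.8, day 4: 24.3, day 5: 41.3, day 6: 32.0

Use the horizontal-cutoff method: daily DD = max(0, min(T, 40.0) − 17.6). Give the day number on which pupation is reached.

day 5

Daily DD above 17.6 °C (capped at 22.4): 9.4, 0.0, 0.0, 6.7, 22.4, 14.4.
Cumulative: 9.4, 9.4, 9.4, 16.1, 38.5, 52.9.
The total first reaches 38 DD on day 5.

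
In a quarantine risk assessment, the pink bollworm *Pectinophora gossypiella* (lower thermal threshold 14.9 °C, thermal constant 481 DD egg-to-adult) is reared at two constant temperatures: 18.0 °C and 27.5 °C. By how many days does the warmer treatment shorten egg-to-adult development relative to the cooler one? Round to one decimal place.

117.0 days

At 18.0 °C: 481 / (18.0 − 14.9) = 481 / 3.1 = 155.161 d.
At 27.5 °C: 481 / (27.5 − 14.9) = 481 / 12.6 = 38.175 d.
Difference = |155.161 − 38.175| = 116.987 ≈ 117.0 days.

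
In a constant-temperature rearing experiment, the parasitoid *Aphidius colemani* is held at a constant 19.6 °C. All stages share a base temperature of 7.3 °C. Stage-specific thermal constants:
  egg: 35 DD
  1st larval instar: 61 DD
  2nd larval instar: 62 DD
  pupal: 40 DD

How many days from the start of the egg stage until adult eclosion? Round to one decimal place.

Daily accumulation at 19.6 °C = 19.6 − 7.3 = 12.3 DD/day.
Total K = 35 + 61 + 62 + 40 = 198 DD.
Total duration = 198 / 12.3 = 16.098 ≈ 16.1 days.

16.1 days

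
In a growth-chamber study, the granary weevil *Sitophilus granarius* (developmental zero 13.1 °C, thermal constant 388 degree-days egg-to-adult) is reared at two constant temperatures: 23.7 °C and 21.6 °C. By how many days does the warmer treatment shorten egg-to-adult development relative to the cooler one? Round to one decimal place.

At 23.7 °C: 388 / (23.7 − 13.1) = 388 / 10.6 = 36.604 d.
At 21.6 °C: 388 / (21.6 − 13.1) = 388 / 8.5 = 45.647 d.
Difference = |36.604 − 45.647| = 9.043 ≈ 9.0 days.

9.0 days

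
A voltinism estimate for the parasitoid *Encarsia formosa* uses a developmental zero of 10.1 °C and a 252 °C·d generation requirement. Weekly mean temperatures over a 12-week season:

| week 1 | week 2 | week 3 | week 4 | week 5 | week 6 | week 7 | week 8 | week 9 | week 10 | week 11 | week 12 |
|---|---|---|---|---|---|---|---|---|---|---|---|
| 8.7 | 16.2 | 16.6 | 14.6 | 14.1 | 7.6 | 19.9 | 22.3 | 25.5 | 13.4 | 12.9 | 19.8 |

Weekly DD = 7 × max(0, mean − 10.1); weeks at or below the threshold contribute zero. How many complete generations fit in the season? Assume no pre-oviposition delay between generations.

2 generations

Weekly DD (7 × max(0, T̄ − 10.1)): 0.0, 42.7, 45.5, 31.5, 28.0, 0.0, 68.6, 85.4, 107.8, 23.1, 19.6, 67.9.
Season total = 520.1 DD.
Complete generations = ⌊520.1 / 252⌋ = 2.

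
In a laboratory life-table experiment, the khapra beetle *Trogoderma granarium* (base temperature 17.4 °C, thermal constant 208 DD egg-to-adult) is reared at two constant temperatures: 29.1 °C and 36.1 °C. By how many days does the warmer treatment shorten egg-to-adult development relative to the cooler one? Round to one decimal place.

At 29.1 °C: 208 / (29.1 − 17.4) = 208 / 11.7 = 17.778 d.
At 36.1 °C: 208 / (36.1 − 17.4) = 208 / 18.7 = 11.123 d.
Difference = |17.778 − 11.123| = 6.655 ≈ 6.7 days.

6.7 days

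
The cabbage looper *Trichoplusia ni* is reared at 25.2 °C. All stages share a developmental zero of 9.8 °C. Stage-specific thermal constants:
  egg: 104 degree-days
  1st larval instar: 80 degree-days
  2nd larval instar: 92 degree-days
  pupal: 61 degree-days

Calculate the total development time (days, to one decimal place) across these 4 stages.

21.9 days

Daily accumulation at 25.2 °C = 25.2 − 9.8 = 15.4 DD/day.
Total K = 104 + 80 + 92 + 61 = 337 DD.
Total duration = 337 / 15.4 = 21.883 ≈ 21.9 days.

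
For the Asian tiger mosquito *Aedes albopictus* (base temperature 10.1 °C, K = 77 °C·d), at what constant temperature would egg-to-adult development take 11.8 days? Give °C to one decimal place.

Required daily accumulation = 77 / 11.8 = 6.525 DD/day.
T = T_base + 6.525 = 10.1 + 6.525 = 16.625 ≈ 16.6 °C.

16.6 °C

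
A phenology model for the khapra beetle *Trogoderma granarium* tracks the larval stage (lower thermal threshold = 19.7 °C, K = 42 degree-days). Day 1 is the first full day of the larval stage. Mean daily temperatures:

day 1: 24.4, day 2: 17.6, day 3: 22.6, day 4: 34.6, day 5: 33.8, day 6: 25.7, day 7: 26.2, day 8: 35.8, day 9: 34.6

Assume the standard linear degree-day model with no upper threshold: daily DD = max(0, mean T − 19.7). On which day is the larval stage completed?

day 6

Daily DD above 19.7 °C: 4.7, 0.0, 2.9, 14.9, 14.1, 6.0, 6.5, 16.1, 14.9.
Cumulative: 4.7, 4.7, 7.6, 22.5, 36.6, 42.6, 49.1, 65.2, 80.1.
The total first reaches 42 DD on day 6.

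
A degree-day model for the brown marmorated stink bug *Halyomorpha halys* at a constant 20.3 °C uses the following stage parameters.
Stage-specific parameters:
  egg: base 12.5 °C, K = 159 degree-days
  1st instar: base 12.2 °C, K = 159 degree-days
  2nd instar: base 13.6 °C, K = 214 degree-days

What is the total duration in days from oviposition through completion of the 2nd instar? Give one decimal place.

egg: 159 / (20.3 − 12.5) = 159 / 7.8 = 20.385 d.
1st instar: 159 / (20.3 − 12.2) = 159 / 8.1 = 19.630 d.
2nd instar: 214 / (20.3 − 13.6) = 214 / 6.7 = 31.940 d.
Sum = 71.955 ≈ 72.0 days.

72.0 days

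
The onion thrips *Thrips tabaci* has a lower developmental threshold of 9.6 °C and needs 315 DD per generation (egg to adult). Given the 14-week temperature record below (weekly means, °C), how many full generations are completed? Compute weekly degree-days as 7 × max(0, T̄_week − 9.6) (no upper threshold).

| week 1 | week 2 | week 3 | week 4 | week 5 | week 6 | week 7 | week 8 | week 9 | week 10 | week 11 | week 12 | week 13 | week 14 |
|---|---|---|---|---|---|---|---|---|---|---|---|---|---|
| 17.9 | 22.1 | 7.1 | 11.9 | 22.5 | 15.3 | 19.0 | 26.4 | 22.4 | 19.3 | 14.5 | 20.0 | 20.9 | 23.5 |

2 generations

Weekly DD (7 × max(0, T̄ − 9.6)): 58.1, 87.5, 0.0, 16.1, 90.3, 39.9, 65.8, 117.6, 89.6, 67.9, 34.3, 72.8, 79.1, 97.3.
Season total = 916.3 DD.
Complete generations = ⌊916.3 / 315⌋ = 2.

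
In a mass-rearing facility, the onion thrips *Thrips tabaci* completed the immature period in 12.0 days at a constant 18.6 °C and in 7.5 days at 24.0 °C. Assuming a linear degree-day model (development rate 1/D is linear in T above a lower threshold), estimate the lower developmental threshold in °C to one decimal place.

9.6 °C

Under the model K = D·(T − T_b), so D₁·(T₁ − T_b) = D₂·(T₂ − T_b).
12.0·(18.6 − T_b) = 7.5·(24.0 − T_b)
T_b = (12.0·18.6 − 7.5·24.0) / (12.0 − 7.5) = 43.20 / 4.5 = 9.600 °C ≈ 9.6 °C.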